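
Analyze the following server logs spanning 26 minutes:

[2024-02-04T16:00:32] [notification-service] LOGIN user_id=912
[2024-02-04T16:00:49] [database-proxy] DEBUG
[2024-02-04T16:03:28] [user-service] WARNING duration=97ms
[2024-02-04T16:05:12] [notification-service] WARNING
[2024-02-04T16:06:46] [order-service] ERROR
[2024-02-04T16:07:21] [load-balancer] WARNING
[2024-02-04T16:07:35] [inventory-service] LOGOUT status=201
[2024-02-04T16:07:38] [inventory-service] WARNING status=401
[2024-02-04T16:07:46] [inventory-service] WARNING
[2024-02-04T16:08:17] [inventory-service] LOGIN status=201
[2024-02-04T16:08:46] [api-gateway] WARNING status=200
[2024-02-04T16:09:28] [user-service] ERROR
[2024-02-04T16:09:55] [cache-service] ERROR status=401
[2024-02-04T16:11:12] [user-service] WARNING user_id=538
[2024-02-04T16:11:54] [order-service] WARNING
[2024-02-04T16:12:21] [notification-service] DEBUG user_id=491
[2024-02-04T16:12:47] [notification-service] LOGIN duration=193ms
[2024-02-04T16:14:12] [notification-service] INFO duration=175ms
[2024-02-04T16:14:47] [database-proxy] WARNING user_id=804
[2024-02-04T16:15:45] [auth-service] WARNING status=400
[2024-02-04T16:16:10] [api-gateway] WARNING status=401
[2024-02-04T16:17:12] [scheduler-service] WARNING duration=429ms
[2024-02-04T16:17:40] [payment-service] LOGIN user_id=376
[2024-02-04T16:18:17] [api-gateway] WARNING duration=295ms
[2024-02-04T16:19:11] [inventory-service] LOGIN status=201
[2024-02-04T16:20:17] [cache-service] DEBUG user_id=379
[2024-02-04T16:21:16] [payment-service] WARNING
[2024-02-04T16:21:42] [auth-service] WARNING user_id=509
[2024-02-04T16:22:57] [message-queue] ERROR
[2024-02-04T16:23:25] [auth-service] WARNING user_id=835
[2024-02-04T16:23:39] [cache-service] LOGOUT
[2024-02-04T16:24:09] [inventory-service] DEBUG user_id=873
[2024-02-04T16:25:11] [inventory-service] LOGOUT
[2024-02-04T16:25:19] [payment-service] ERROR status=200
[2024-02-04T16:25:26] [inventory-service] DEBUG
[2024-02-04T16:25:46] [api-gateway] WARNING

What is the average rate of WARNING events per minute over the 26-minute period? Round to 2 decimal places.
0.65

To calculate the rate:

1. Count total WARNING events: 17
2. Total time period: 26 minutes
3. Rate = 17 / 26 = 0.65 events per minute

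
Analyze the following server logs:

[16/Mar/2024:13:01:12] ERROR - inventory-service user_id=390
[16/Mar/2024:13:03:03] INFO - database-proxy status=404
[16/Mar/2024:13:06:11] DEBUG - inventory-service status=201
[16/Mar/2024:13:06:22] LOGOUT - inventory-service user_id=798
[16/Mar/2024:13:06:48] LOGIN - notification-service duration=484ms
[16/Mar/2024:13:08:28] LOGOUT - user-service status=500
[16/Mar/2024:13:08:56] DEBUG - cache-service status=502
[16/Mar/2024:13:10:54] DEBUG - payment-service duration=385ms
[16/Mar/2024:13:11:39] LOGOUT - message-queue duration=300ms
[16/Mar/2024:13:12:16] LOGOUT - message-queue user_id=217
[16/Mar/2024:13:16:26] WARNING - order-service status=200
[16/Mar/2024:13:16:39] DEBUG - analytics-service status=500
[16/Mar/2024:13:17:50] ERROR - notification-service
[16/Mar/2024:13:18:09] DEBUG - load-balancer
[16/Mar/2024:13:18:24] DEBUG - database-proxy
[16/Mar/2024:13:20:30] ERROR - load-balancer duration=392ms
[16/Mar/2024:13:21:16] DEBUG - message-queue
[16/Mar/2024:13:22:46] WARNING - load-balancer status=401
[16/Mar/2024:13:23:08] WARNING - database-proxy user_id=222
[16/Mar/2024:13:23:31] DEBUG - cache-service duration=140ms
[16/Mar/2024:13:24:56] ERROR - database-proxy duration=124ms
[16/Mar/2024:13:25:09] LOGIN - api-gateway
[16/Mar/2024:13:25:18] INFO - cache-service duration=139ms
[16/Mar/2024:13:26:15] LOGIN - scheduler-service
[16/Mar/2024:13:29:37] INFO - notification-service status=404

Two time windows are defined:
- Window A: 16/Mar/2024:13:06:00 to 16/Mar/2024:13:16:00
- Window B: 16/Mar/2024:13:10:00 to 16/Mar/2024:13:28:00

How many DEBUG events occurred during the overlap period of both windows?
1

To find overlap events:

1. Window A: 16/Mar/2024:13:06:00 to 16/Mar/2024:13:16:00
2. Window B: 16/Mar/2024:13:10:00 to 16/Mar/2024:13:28:00
3. Overlap period: 16/Mar/2024:13:10:00 to 16/Mar/2024:13:16:00
4. Count DEBUG events in overlap: 1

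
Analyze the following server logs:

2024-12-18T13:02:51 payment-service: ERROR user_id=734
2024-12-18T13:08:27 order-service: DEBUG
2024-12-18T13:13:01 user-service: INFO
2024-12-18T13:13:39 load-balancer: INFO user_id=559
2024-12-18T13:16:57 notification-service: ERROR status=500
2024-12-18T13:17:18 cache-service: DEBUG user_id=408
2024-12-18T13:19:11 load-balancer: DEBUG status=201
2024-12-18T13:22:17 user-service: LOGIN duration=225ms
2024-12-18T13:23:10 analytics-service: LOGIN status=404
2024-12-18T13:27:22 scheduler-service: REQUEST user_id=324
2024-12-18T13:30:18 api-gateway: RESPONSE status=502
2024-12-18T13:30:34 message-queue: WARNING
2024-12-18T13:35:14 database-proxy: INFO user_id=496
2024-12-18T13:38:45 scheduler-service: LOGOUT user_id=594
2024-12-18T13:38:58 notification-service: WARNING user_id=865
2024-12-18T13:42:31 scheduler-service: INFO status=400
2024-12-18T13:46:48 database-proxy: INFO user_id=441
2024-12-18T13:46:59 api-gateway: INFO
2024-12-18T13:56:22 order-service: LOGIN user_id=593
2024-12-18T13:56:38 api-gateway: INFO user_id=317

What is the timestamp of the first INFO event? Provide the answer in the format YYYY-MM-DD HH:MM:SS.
2024-12-18 13:13:01

To find the first event:

1. Filter for all INFO events
2. Sort by timestamp
3. Select the first one
4. Timestamp: 2024-12-18 13:13:01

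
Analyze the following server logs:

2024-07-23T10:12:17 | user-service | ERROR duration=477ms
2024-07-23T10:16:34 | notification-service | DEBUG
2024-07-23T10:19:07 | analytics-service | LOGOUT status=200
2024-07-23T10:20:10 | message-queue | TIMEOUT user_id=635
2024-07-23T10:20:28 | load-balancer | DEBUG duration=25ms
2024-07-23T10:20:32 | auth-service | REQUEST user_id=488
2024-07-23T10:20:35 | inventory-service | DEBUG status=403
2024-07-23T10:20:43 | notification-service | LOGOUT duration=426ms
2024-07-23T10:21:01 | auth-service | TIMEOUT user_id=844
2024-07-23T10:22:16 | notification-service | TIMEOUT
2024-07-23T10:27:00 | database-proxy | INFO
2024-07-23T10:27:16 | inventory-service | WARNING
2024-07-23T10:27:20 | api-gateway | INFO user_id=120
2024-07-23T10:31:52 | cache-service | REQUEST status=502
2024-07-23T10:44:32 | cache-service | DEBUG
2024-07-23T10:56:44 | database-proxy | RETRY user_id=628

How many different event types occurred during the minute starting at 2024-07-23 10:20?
4

To count unique event types:

1. Filter events in the minute starting at 2024-07-23 10:20
2. Extract event types from matching entries
3. Count unique types: 4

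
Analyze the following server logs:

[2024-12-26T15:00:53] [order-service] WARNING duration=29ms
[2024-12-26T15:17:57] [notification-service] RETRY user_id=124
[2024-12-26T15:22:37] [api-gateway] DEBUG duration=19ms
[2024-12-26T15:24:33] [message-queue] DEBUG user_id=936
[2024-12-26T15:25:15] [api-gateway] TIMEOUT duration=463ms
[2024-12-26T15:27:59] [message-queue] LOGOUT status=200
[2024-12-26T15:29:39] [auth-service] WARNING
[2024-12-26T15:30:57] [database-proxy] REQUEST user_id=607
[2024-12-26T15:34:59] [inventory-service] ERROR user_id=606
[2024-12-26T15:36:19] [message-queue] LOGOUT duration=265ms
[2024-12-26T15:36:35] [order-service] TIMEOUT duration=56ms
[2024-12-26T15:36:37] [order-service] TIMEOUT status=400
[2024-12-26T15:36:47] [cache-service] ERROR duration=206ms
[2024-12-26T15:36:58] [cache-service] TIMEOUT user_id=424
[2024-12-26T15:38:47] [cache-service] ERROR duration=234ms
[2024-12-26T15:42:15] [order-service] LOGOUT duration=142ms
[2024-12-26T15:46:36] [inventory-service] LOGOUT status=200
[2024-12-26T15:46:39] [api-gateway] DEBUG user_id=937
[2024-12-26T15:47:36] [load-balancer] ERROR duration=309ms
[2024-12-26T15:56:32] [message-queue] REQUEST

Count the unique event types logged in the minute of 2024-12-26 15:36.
3

To count unique event types:

1. Filter events in the minute starting at 2024-12-26 15:36
2. Extract event types from matching entries
3. Count unique types: 3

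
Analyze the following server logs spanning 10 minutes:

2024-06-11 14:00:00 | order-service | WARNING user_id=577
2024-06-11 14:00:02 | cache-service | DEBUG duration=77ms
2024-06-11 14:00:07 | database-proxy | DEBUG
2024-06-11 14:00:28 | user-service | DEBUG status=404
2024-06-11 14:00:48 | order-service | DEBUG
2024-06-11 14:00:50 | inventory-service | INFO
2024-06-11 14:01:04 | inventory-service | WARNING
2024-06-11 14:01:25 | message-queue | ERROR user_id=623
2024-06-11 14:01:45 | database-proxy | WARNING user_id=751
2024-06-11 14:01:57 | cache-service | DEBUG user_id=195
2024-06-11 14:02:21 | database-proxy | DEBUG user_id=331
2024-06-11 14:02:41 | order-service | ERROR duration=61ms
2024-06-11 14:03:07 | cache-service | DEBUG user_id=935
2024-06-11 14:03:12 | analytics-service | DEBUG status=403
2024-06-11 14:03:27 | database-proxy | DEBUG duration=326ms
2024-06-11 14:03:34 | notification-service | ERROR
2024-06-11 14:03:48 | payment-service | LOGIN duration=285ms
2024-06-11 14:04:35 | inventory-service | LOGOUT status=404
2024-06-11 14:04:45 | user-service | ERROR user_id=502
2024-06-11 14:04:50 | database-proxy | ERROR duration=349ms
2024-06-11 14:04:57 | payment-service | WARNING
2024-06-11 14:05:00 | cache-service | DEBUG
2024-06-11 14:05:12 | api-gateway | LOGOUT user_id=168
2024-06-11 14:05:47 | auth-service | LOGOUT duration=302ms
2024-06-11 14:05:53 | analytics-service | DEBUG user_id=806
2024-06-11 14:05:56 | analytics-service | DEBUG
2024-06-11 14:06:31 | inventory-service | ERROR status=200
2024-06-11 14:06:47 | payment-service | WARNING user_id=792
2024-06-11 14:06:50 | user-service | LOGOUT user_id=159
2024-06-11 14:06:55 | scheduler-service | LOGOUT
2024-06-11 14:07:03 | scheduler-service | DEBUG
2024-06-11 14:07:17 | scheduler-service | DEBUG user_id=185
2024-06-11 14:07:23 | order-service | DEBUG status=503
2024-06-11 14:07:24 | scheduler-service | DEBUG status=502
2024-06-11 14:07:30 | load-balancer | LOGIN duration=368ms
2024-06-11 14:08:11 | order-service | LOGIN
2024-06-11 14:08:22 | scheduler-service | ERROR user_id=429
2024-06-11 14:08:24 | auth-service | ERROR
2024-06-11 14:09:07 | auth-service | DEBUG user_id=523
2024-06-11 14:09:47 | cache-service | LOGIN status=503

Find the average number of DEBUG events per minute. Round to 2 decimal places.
1.7

To calculate the rate:

1. Count total DEBUG events: 17
2. Total time period: 10 minutes
3. Rate = 17 / 10 = 1.7 events per minute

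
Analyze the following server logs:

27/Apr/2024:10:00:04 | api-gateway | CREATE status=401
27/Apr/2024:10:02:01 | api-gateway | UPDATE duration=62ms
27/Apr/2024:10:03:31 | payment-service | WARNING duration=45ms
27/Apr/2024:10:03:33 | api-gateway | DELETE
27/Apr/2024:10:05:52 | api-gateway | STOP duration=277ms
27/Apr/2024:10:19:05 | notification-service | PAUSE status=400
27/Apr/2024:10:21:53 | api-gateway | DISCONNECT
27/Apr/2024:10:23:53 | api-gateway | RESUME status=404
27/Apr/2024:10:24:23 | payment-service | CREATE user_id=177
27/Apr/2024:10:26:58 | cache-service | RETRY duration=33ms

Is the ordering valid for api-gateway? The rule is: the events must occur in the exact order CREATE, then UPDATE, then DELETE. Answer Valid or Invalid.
Valid

To validate ordering:

1. Required order: CREATE → UPDATE → DELETE
2. Rule: the events must occur in the exact order CREATE, then UPDATE, then DELETE
3. Check actual order of events for api-gateway
4. Result: Valid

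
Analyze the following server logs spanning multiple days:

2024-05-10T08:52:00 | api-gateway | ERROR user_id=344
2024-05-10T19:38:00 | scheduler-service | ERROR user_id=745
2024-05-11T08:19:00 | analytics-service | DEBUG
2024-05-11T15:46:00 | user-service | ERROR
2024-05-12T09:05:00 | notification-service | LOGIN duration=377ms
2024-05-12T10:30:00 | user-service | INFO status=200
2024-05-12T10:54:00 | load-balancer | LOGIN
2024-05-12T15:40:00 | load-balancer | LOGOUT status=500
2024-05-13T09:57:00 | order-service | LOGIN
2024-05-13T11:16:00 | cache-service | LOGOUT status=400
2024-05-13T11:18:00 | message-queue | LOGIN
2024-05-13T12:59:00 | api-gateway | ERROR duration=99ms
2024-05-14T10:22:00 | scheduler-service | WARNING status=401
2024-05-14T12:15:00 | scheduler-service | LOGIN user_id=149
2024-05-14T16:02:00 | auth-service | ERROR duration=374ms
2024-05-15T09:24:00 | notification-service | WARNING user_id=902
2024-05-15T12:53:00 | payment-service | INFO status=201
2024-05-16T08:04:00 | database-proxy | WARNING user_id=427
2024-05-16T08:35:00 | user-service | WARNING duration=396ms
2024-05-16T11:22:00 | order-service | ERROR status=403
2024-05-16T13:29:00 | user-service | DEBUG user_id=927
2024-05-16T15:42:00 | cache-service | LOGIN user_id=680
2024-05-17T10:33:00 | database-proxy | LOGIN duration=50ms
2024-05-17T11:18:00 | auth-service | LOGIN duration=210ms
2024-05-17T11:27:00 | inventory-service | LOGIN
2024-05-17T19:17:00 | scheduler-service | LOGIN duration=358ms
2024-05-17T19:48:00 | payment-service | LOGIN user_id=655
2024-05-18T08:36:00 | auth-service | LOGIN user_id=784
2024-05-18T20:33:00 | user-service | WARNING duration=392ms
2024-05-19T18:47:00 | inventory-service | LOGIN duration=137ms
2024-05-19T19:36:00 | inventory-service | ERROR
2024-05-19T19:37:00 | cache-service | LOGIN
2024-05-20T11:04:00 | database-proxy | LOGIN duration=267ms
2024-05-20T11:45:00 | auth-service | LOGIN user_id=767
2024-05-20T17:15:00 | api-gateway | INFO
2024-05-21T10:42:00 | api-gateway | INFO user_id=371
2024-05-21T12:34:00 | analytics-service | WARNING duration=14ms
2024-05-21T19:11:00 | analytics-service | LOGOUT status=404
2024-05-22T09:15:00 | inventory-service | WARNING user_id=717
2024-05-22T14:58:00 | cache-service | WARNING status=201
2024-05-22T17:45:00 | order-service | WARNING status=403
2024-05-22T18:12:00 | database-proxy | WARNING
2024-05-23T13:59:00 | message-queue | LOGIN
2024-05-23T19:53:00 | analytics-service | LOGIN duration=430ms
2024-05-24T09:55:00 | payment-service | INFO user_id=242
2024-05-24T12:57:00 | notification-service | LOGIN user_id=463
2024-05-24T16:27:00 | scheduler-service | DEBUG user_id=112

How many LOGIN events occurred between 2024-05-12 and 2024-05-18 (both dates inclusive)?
12

To filter by date range:

1. Date range: 2024-05-12 through 2024-05-18, both dates inclusive
2. Filter for LOGIN events whose date falls in this range
3. Count matching events: 12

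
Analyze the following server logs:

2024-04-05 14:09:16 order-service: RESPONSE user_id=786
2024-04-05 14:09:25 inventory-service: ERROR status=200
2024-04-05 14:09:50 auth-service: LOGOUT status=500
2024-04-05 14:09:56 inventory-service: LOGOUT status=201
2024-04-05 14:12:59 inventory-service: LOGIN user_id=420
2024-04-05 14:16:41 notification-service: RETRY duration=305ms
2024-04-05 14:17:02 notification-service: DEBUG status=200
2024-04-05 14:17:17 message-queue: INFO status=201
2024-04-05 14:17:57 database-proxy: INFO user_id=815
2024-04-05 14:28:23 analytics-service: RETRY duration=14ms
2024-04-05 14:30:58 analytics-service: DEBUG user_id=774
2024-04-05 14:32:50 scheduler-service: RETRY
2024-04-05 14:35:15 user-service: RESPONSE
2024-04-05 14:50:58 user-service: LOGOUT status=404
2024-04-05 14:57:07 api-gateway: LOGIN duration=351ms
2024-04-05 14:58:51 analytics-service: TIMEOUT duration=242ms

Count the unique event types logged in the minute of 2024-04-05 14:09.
3

To count unique event types:

1. Filter events in the minute starting at 2024-04-05 14:09
2. Extract event types from matching entries
3. Count unique types: 3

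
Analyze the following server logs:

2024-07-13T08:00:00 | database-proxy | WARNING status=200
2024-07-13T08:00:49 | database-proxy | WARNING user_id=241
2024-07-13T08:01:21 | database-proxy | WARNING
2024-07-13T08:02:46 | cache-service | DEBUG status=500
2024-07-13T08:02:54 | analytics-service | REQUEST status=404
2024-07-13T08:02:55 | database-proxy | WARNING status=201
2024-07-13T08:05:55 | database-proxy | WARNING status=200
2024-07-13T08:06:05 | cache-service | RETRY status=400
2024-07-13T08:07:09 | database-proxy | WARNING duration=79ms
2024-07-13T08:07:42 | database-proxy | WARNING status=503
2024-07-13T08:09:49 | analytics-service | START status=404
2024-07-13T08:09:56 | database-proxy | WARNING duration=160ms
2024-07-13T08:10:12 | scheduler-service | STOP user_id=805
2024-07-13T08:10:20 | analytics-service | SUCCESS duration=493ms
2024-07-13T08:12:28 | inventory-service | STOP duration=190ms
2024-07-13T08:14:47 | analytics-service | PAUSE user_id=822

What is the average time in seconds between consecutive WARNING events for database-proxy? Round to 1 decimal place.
85.1

To calculate average interval:

1. Find all WARNING events for database-proxy in order
2. Calculate time gaps between consecutive events
3. Compute mean of gaps: 596 / 7 = 85.1 seconds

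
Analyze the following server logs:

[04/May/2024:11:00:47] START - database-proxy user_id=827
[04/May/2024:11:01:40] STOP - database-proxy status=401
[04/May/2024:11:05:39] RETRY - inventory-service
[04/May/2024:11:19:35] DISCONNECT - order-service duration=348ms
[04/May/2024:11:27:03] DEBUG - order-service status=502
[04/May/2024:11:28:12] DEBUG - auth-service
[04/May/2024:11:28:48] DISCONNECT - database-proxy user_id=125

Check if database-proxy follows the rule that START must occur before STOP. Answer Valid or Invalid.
Valid

To validate ordering:

1. Required order: START → STOP
2. Rule: START must occur before STOP
3. Check actual order of events for database-proxy
4. Result: Valid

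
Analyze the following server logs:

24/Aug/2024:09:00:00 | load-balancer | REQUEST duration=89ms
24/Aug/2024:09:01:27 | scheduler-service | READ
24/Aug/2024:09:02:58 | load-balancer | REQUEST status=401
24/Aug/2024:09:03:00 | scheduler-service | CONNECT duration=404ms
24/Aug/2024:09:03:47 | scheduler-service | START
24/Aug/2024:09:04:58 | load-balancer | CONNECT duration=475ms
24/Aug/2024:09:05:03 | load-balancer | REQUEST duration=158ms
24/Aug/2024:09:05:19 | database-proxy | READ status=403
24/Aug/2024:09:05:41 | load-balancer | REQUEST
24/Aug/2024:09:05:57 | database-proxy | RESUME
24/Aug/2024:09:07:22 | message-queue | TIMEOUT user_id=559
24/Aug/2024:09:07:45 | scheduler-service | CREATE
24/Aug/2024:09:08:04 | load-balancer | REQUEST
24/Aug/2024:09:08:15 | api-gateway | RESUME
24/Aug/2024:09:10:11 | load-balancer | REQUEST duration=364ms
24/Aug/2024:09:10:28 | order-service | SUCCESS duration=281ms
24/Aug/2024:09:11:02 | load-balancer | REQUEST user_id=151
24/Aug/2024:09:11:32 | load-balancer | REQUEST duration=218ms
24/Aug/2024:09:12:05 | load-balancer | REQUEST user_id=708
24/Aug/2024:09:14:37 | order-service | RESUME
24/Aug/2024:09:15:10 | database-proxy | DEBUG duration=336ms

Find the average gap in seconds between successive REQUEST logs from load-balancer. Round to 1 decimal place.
90.6

To calculate average interval:

1. Find all REQUEST events for load-balancer in order
2. Calculate time gaps between consecutive events
3. Compute mean of gaps: 725 / 8 = 90.6 seconds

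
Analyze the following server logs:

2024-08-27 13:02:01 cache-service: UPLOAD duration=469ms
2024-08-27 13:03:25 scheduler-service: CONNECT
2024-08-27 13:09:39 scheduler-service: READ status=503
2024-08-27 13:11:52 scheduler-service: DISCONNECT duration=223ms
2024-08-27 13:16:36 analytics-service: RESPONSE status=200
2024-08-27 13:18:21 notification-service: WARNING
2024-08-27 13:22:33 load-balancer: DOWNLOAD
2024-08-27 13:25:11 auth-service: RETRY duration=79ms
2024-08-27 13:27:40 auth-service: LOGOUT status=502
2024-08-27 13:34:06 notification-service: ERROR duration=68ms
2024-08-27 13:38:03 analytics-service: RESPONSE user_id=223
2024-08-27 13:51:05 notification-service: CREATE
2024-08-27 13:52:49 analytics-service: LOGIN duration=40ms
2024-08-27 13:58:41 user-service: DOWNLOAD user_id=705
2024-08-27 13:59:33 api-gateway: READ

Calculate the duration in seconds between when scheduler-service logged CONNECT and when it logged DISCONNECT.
507

To find the time between events:

1. Locate the first CONNECT event for scheduler-service: 2024-08-27 13:03:25
2. Locate the first DISCONNECT event for scheduler-service: 2024-08-27 13:11:52
3. Calculate the difference: 2024-08-27 13:11:52 - 2024-08-27 13:03:25 = 507 seconds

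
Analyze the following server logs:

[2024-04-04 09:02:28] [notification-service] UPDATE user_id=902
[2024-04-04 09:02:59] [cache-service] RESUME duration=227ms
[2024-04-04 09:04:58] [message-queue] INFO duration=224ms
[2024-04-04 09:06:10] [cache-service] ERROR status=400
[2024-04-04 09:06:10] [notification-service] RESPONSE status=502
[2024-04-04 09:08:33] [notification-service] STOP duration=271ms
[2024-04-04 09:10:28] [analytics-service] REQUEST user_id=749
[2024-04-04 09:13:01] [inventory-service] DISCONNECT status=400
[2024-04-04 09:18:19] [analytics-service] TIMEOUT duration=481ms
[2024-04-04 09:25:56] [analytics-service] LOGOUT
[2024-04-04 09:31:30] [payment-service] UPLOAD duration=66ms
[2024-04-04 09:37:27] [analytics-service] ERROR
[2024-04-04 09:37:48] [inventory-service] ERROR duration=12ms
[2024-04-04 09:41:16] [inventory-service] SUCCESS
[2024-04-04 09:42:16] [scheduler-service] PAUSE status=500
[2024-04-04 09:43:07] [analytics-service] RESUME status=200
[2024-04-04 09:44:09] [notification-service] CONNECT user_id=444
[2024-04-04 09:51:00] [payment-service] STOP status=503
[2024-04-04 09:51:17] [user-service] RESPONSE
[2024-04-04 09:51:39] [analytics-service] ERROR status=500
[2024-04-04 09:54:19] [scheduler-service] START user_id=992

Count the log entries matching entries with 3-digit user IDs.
4

To find matching entries:

1. Pattern to match: entries with 3-digit user IDs
2. Scan each log entry for the pattern
3. Count matches: 4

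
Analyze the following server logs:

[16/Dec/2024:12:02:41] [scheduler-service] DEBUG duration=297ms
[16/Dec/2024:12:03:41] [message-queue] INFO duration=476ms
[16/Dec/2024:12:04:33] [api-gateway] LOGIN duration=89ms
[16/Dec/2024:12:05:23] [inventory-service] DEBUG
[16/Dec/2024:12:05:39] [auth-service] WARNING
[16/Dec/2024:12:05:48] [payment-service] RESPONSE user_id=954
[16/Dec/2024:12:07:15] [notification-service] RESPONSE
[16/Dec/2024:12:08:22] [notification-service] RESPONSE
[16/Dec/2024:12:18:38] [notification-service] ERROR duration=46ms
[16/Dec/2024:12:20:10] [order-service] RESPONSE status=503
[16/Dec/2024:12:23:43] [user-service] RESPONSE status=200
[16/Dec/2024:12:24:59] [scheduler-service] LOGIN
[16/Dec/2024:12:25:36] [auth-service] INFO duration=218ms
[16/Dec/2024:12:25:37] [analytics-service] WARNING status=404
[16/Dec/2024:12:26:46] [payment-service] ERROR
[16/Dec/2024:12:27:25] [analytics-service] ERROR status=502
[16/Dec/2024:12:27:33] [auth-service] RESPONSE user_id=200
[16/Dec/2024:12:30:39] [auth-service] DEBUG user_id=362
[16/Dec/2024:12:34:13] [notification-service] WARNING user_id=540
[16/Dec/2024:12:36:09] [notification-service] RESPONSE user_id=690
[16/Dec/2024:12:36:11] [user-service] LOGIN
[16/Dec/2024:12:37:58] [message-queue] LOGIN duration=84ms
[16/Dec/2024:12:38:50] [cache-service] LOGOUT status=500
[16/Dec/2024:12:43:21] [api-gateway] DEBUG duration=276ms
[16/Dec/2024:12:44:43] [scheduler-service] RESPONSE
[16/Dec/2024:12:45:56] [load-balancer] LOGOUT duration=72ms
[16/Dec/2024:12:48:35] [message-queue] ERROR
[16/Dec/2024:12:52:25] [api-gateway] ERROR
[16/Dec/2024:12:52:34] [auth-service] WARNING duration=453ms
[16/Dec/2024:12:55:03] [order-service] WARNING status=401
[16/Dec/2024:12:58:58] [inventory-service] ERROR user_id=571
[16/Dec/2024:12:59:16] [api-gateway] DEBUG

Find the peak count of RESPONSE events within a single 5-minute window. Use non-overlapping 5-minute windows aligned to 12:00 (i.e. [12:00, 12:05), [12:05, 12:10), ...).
3

To find the burst window:

1. Divide the log period into non-overlapping 5-minute windows starting at 12:00
2. Count RESPONSE events in each window
3. Find the window with maximum count
4. Maximum events in a window: 3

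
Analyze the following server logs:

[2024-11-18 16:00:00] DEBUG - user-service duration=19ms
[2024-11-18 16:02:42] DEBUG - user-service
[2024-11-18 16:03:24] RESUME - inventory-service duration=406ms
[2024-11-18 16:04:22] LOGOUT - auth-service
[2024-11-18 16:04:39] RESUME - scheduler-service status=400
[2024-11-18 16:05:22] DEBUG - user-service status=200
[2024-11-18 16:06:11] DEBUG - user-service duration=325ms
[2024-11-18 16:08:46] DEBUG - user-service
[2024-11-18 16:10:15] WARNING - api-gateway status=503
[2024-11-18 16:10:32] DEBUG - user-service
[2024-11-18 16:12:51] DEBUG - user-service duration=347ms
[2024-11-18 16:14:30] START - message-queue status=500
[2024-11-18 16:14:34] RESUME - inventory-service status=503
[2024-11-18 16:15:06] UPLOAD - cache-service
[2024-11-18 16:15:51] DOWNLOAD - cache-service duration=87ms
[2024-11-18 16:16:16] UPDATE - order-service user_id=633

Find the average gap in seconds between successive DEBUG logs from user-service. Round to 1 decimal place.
128.5

To calculate average interval:

1. Find all DEBUG events for user-service in order
2. Calculate time gaps between consecutive events
3. Compute mean of gaps: 771 / 6 = 128.5 seconds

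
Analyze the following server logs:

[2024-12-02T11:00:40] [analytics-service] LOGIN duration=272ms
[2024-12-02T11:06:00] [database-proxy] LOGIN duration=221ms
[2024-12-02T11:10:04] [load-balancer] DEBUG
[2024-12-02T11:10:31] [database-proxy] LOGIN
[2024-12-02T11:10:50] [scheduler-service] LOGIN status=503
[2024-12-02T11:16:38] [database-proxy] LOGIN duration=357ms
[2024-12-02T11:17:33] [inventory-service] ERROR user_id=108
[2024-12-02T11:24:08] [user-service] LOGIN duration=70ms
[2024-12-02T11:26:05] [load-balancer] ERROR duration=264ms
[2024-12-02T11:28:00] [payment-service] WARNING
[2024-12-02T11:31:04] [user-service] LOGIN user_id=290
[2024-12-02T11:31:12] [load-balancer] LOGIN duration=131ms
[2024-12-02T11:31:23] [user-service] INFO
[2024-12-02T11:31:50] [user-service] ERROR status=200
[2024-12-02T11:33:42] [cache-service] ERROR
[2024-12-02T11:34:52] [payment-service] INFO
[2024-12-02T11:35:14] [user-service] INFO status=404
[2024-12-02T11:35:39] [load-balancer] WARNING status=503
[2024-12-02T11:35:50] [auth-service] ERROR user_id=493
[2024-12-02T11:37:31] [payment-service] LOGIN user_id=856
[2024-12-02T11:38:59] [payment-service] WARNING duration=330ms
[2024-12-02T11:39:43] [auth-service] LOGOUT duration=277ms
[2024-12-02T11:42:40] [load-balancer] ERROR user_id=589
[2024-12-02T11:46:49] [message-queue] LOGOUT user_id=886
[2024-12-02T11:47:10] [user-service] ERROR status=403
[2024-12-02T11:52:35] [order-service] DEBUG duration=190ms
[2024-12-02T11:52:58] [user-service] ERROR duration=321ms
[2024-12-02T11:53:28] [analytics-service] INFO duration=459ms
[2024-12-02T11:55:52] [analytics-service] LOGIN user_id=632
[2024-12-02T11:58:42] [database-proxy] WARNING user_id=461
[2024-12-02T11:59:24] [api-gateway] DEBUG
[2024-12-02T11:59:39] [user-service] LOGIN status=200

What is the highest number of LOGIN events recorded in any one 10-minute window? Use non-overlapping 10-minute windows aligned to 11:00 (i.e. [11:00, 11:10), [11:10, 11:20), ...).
3

To find the burst window:

1. Divide the log period into non-overlapping 10-minute windows starting at 11:00
2. Count LOGIN events in each window
3. Find the window with maximum count
4. Maximum events in a window: 3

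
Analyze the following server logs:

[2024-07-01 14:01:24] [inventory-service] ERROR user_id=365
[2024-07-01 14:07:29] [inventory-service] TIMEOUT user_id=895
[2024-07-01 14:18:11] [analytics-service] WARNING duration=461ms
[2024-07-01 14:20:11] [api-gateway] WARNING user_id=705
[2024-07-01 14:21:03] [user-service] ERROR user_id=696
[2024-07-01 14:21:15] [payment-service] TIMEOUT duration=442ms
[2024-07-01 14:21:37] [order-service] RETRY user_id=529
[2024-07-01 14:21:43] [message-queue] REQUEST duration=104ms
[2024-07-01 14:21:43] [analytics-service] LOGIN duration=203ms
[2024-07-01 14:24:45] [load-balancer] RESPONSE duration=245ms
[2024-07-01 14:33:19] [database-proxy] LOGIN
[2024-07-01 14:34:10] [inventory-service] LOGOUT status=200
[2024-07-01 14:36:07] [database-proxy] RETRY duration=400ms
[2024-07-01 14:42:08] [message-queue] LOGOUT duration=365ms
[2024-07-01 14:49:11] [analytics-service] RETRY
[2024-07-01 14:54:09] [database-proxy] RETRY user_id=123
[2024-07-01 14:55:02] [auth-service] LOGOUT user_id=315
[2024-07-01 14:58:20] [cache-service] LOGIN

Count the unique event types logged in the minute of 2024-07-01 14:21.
5

To count unique event types:

1. Filter events in the minute starting at 2024-07-01 14:21
2. Extract event types from matching entries
3. Count unique types: 5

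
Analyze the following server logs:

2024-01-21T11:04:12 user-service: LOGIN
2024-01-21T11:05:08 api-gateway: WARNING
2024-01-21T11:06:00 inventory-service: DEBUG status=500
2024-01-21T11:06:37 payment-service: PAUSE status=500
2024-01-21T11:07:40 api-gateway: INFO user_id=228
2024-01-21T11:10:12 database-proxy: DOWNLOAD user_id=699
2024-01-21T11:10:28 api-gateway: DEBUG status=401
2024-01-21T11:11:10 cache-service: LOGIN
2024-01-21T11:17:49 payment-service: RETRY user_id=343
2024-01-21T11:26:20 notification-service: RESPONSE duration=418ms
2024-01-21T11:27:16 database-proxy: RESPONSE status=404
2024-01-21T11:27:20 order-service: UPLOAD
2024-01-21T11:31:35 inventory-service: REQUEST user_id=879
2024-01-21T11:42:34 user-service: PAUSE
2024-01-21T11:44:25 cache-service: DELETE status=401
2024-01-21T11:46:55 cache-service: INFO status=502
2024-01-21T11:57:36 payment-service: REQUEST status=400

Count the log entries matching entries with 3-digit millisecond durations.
1

To find matching entries:

1. Pattern to match: entries with 3-digit millisecond durations
2. Scan each log entry for the pattern
3. Count matches: 1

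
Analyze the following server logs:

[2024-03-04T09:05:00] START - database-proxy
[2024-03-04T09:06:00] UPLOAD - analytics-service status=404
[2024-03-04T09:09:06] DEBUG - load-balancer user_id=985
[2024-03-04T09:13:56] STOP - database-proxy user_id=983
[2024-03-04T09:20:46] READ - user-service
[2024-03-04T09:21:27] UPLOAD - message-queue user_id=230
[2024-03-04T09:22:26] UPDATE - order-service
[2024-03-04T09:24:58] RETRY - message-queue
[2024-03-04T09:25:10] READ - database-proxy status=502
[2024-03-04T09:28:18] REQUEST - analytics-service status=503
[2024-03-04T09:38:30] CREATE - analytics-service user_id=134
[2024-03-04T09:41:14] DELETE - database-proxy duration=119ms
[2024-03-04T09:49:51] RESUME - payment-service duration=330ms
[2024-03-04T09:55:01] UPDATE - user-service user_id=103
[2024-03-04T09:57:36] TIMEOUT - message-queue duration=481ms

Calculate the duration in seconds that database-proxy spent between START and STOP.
536

To calculate state duration:

1. Find START event for database-proxy: 2024-03-04T09:05:00
2. Find STOP event for database-proxy: 2024-03-04T09:13:56
3. Calculate duration: 2024-03-04T09:13:56 - 2024-03-04T09:05:00 = 536 seconds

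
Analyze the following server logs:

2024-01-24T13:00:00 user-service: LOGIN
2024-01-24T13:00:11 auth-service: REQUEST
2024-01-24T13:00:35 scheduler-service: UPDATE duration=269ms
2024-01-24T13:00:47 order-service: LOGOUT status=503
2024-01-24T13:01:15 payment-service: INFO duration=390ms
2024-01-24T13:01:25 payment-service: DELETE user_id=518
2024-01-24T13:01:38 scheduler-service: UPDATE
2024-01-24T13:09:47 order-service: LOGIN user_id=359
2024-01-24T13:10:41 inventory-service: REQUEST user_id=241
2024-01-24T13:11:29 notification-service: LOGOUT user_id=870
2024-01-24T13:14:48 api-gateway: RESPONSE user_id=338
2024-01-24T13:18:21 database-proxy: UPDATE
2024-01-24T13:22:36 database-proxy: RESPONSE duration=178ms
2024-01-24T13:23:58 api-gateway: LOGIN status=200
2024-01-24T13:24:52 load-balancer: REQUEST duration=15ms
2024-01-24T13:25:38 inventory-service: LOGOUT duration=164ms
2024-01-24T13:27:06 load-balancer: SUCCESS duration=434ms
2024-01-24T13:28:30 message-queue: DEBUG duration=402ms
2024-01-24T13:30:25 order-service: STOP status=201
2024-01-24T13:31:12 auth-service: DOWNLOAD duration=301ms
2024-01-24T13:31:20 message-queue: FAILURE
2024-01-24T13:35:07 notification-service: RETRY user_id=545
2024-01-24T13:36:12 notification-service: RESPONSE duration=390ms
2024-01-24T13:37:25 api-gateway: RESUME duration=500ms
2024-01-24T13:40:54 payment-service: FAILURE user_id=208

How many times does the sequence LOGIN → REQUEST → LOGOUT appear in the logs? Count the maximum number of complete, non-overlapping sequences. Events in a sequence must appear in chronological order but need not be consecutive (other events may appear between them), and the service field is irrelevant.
3

To count sequences:

1. Look for pattern: LOGIN → REQUEST → LOGOUT
2. Greedily scan the log in chronological order, matching each sequence element in turn (ignoring service)
3. Each time the full pattern completes, increment the count and restart matching from the next event
4. Complete non-overlapping sequences found: 3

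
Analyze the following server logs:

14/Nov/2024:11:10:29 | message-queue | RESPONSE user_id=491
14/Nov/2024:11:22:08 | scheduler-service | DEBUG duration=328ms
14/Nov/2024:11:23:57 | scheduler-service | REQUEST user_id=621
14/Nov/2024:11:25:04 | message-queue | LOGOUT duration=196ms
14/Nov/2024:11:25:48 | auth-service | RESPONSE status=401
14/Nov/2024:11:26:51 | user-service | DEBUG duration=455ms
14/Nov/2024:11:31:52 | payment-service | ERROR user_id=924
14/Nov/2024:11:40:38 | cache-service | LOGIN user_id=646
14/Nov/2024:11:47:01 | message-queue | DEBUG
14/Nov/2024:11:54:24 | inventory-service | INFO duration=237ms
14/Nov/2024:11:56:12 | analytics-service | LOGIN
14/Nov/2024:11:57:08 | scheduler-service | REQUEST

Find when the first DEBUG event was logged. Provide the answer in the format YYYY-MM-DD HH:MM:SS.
2024-11-14 11:22:08

To find the first event:

1. Filter for all DEBUG events
2. Sort by timestamp
3. Select the first one
4. Timestamp: 2024-11-14 11:22:08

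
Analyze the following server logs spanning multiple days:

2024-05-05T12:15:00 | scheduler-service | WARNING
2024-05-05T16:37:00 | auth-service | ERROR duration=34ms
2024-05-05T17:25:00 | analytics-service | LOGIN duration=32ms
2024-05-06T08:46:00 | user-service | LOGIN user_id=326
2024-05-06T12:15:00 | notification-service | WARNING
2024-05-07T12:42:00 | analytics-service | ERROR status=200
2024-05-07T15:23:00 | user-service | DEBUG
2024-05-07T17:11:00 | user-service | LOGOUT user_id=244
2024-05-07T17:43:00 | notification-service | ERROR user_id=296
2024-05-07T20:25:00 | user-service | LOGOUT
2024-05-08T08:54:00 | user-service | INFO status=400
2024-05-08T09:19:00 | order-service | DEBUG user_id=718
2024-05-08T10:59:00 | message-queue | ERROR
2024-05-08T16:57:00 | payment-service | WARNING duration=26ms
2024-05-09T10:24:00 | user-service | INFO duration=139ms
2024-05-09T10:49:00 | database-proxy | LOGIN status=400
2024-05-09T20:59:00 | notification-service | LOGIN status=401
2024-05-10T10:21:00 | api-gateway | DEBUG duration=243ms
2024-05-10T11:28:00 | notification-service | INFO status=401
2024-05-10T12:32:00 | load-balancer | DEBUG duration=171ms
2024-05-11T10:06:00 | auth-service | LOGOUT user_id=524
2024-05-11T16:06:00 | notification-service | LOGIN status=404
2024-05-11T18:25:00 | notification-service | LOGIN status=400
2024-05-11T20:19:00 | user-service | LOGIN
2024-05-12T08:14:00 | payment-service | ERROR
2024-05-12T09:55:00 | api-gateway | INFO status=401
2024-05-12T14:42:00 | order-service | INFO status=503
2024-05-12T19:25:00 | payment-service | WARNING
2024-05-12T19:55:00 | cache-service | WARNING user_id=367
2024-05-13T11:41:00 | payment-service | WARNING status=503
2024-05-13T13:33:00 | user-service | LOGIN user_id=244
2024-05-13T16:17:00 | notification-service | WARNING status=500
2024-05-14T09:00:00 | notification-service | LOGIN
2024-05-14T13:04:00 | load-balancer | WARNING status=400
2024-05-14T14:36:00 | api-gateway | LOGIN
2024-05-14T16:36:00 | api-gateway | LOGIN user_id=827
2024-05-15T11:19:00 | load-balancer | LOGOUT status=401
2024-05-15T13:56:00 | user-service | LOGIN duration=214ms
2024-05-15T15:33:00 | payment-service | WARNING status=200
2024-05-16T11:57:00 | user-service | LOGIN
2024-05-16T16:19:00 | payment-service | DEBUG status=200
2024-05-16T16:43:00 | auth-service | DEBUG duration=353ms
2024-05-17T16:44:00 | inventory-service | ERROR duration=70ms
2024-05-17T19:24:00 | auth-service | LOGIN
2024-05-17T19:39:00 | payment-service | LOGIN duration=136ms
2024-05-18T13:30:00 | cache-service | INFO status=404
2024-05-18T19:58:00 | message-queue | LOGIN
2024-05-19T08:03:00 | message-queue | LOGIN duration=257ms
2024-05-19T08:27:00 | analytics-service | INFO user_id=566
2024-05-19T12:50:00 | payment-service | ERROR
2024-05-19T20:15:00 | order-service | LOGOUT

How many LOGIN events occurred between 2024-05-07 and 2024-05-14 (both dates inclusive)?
9

To filter by date range:

1. Date range: 2024-05-07 through 2024-05-14, both dates inclusive
2. Filter for LOGIN events whose date falls in this range
3. Count matching events: 9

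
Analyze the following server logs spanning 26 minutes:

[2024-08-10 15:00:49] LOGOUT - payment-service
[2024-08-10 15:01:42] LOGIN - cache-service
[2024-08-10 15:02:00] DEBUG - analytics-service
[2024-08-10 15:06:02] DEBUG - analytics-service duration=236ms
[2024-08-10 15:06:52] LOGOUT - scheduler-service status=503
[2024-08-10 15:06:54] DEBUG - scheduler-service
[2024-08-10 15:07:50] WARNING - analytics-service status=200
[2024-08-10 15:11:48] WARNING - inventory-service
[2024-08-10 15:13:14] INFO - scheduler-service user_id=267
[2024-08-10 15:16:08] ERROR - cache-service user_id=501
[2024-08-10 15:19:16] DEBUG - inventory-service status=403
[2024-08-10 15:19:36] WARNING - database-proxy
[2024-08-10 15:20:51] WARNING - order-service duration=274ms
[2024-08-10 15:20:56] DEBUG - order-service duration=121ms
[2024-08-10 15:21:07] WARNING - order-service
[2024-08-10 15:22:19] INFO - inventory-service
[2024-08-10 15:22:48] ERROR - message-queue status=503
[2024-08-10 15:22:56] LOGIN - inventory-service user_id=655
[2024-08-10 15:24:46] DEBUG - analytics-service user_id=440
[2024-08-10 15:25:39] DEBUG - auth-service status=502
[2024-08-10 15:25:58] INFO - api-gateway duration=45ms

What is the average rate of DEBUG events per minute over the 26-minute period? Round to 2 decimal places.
0.27

To calculate the rate:

1. Count total DEBUG events: 7
2. Total time period: 26 minutes
3. Rate = 7 / 26 = 0.27 events per minute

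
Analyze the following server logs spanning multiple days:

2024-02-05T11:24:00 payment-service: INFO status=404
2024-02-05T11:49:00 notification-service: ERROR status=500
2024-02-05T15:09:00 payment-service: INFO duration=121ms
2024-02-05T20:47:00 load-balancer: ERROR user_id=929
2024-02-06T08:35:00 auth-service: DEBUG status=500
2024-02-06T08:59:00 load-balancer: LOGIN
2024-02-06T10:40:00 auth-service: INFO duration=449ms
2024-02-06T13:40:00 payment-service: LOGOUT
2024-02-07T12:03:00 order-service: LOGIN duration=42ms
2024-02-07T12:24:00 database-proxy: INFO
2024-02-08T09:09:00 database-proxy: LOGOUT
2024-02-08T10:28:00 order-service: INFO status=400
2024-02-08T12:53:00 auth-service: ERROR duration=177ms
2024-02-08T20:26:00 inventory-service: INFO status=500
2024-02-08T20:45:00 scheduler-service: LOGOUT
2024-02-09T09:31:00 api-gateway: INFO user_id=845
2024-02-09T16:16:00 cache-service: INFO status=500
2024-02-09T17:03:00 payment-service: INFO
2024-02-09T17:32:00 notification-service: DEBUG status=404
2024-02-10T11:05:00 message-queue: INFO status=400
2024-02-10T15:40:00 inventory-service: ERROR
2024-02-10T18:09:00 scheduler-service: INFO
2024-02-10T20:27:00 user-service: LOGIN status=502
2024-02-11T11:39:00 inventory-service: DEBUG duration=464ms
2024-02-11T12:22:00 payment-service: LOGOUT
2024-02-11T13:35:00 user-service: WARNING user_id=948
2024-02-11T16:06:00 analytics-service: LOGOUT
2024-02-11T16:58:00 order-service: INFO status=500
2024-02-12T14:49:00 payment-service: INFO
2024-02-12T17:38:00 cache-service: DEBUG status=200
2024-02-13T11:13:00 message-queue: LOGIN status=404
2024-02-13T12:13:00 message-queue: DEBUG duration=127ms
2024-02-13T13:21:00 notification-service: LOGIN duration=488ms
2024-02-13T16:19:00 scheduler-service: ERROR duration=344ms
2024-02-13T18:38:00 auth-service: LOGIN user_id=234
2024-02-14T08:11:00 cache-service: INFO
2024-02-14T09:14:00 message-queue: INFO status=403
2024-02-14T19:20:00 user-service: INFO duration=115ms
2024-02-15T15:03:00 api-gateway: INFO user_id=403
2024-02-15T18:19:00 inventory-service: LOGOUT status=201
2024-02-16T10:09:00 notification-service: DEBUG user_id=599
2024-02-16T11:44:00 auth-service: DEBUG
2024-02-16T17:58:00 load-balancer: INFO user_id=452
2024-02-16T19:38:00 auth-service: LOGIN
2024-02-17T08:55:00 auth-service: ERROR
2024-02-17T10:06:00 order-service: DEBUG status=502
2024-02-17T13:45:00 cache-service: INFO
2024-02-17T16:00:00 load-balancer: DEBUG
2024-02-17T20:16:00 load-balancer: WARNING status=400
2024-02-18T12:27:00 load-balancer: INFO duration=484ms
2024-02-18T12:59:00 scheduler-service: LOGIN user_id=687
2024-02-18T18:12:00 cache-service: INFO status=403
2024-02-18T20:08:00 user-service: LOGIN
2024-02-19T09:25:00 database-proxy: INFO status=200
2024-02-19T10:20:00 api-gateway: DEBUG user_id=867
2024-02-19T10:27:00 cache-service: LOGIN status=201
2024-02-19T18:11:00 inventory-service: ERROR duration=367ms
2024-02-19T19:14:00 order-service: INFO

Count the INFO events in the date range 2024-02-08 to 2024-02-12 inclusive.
9

To filter by date range:

1. Date range: 2024-02-08 through 2024-02-12, both dates inclusive
2. Filter for INFO events whose date falls in this range
3. Count matching events: 9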